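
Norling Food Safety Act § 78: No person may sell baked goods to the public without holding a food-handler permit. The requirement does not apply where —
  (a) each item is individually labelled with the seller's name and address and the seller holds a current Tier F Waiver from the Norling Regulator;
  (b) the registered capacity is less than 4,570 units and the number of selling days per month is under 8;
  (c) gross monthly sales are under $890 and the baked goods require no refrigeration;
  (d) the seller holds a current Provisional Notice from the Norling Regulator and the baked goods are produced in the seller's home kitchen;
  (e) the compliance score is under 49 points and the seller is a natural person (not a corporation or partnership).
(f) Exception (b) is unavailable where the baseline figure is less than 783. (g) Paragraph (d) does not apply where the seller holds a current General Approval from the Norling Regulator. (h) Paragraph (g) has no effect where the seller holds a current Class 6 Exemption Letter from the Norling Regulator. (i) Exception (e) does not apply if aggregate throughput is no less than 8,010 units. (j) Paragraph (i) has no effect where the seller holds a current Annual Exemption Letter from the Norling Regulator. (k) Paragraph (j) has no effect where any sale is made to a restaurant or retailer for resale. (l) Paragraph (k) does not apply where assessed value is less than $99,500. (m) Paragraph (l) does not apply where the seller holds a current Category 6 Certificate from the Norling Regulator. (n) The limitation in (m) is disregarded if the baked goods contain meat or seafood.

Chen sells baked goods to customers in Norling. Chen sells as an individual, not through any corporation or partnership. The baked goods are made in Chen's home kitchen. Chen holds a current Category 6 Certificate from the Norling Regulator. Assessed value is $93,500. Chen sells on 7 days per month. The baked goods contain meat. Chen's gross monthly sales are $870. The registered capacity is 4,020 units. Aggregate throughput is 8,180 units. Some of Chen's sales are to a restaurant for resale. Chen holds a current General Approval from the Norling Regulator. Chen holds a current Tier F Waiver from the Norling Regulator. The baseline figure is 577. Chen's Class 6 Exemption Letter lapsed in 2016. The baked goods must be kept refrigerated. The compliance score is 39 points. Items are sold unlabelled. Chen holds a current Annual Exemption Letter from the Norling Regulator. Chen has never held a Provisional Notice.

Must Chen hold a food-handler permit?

No — exception (e) applies; Chen is not required to hold a food-handler permit.

Exception (a) does not apply: items are sold unlabelled.
Exception (b): the registered capacity is 4,020 units, less than the 4,570 units limit; the number of selling days per month is 7, under the 8 limit — every condition holds. But: (f) is engaged — the baseline figure is 577, less than the 783 limit. Exception (b) does not apply.
Exception (c) requires that the baked goods require no refrigeration; but the baked goods require refrigeration, so (c) is unavailable.
Exception (d) does not apply: no current Provisional Notice is held.
Exception (e) is satisfied on its face — the compliance score is 39 points, under the 49 points limit; the seller is a natural person. Applying paragraphs (i)–(n): (i) is engaged (aggregate throughput is 8,180 units, meeting the 8,010 units threshold), but is set aside by (j): (j) operates — a current Annual Exemption Letter is held. (k) operates (some sales are to a restaurant for resale), but is itself disapplied by (l): (l) operates against (k): assessed value is $93,500, less than the $99,500 limit. (m) would limit (l) — a current Category 6 Certificate is held — but (n) sets (m) aside: (n) operates — the baked goods contain meat. (e) remains available.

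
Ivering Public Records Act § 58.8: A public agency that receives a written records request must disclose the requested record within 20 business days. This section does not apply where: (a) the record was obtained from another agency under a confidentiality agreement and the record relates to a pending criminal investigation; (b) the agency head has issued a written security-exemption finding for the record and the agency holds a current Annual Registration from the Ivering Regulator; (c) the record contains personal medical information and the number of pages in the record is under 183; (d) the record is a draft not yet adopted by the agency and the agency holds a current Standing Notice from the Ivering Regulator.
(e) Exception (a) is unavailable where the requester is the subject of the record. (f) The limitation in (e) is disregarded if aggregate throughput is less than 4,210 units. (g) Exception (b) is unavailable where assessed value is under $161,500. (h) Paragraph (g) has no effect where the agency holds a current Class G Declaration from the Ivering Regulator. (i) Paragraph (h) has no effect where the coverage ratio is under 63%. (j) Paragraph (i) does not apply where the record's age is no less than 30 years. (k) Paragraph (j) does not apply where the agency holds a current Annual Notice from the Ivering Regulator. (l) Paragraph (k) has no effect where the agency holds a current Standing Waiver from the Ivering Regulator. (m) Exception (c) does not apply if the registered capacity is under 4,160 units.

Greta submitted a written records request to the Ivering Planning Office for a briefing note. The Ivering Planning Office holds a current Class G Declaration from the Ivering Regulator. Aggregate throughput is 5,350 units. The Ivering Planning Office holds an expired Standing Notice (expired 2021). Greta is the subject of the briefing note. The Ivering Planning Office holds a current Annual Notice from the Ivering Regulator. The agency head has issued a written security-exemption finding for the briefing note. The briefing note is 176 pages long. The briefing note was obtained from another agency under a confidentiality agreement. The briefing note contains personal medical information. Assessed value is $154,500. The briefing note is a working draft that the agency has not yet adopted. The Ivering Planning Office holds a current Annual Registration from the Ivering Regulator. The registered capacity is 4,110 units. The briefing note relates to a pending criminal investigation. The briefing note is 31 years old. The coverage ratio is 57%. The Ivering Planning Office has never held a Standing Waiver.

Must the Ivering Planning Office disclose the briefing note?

Yes — the Ivering Planning Office must disclose the briefing note.

Exception (a)'s conditions are all satisfied: the briefing note was obtained under a confidentiality agreement; the briefing note relates to a pending investigation. Turning to paragraphs (e)–(f): (e) applies — Greta is the subject of the briefing note. (f) does not operate here (aggregate throughput is 5,350 units, not less than 4,210 units), so (e) stands. (a) is therefore removed.
All of (b)'s requirements are met (a written security-exemption finding has been issued; a current Annual Registration is held). But: (g) operates against (b): assessed value is $154,500, under the $161,500 limit. (h) would limit (g) — a current Class G Declaration is held — but (i) sets (h) aside: (i) operates against (h): the coverage ratio is 57%, under the 63% limit. (j) applies (the record's age is 31 years, meeting the 30 years threshold), but is set aside by (k): (k) operates against (j): a current Annual Notice is held. (l) does not operate here (no current Standing Waiver is held), so (k) stands. Exception (b) does not apply.
Exception (c)'s conditions are all satisfied: the briefing note contains personal medical information; the number of pages in the record is 176, under the 183 limit. Turning to paragraph (m): (m) operates against (c): the registered capacity is 4,110 units, under the 4,160 units limit. So (c) is unavailable.
Exception (d) does not apply: no current Standing Notice is held.
No exception applies. The general rule governs.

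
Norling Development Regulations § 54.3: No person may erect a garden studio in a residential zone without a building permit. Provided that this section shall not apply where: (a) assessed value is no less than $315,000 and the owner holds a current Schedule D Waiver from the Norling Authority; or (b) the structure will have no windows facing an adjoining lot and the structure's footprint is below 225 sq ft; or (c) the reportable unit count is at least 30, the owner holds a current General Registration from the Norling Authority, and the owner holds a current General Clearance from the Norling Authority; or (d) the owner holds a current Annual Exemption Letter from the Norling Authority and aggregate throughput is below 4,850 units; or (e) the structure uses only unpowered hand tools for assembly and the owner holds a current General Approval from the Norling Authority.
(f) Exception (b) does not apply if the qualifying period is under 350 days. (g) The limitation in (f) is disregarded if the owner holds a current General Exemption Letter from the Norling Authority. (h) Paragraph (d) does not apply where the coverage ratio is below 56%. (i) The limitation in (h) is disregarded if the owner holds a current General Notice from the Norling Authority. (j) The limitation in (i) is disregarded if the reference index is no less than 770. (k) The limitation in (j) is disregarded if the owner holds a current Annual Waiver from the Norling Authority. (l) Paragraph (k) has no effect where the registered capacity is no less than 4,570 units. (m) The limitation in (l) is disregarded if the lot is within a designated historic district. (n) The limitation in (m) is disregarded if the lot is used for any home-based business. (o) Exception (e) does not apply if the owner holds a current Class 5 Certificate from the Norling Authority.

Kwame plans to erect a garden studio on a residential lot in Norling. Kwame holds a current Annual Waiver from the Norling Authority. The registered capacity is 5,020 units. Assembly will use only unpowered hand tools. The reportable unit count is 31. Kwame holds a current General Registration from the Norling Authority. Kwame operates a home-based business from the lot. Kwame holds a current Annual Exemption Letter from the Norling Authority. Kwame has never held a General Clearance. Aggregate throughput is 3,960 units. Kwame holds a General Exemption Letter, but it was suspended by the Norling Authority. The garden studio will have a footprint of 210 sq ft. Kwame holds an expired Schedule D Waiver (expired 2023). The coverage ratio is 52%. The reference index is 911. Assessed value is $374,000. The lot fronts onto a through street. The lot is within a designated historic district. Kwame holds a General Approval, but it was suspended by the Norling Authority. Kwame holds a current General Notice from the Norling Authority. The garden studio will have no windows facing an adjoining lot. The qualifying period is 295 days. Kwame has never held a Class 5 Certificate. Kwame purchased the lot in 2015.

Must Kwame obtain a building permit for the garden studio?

Exception (a) fails — the Schedule D Waiver is not current.
Exception (b): no windows face an adjoining lot; the structure's footprint is 210 sq ft, below the 225 sq ft limit — every condition holds. However, paragraphs (f)–(g) must be considered: (f) operates against (b): the qualifying period is 295 days, under the 350 days limit. (g), which would lift (f), is not engaged — there is no General Exemption Letter in force. Exception (b) does not apply.
Exception (c) fails — the General Clearance is not current.
Exception (d) is satisfied on its face — a current Annual Exemption Letter is held; aggregate throughput is 3,960 units, below the 4,850 units limit. But: (h) applies — the coverage ratio is 52%, below the 56% limit. (i) applies (a current General Notice is held), but is itself disapplied by (j): (j) operates against (i): the reference index is 911, meeting the 770 threshold. (k) is engaged (a current Annual Waiver is held), but is displaced by (l): (l) operates against (k): the registered capacity is 5,020 units, meeting the 4,570 units threshold. (m) applies (the lot is in a historic district), but is set aside by (n): (n) operates against (m): a home-based business operates on the lot. Exception (d) does not apply.
Exception (e) requires that the owner holds a current General Approval from the Norling Authority; but there is no General Approval in force, so (e) is unavailable.
None of the exceptions is available; § 54.3 applies in full.

Yes — Kwame must obtain a building permit.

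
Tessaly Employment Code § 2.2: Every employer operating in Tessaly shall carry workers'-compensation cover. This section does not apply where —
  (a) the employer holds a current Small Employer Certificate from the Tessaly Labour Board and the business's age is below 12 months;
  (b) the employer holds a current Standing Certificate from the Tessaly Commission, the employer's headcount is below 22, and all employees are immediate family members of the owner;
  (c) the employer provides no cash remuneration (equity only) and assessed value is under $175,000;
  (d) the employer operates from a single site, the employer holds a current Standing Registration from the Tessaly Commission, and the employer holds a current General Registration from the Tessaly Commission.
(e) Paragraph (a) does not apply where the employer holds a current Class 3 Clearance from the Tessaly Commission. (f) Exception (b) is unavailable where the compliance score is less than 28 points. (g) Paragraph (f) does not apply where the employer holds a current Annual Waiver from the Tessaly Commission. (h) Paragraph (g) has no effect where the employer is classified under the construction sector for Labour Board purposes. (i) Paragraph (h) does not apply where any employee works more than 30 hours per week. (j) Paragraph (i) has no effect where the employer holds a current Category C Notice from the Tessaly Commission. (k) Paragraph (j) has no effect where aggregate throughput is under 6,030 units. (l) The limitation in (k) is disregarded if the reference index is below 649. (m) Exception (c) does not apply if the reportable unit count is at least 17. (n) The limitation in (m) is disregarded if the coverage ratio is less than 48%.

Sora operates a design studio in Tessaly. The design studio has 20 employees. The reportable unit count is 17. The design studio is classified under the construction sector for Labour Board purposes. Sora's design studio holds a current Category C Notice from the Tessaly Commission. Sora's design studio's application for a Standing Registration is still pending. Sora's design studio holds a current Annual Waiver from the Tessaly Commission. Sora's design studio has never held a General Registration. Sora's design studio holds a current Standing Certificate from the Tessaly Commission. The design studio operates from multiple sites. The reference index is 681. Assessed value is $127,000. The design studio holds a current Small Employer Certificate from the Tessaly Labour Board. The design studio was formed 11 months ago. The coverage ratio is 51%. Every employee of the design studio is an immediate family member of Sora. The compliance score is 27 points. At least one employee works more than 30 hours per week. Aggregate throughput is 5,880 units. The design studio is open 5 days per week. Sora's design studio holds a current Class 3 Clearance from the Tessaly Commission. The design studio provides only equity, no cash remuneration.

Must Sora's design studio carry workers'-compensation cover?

No — exception (b) applies; Sora's design studio is not required to carry workers'-compensation cover.

Exception (a): a current Small Employer Certificate is held; the business's age is 11 months, below the 12 months limit — every condition holds. However, paragraph (e) must be considered: (e) applies — a current Class 3 Clearance is held. So (a) is unavailable.
Exception (b)'s conditions are all satisfied: a current Standing Certificate is held; the employer's headcount is 20, below the 22 limit; every employee is an immediate family member. Applying paragraphs (f)–(l): (f) would limit (b) — the compliance score is 27 points, less than the 28 points limit — but (g) sets (f) aside: (g) applies — a current Annual Waiver is held. (h) would limit (g) — the design studio is classified under the construction sector — but (i) sets (h) aside: (i) operates against (h): at least one employee exceeds 30 hours/week. (j) would limit (i) — a current Category C Notice is held — but (k) sets (j) aside: (k) operates against (j): aggregate throughput is 5,880 units, under the 6,030 units limit. (l), which would lift (k), is inapplicable — the reference index is 681, not below 649. So (b) applies.
Exception (c)'s conditions are all satisfied: remuneration is equity-only; assessed value is $127,000, under the $175,000 limit. But: (m) applies — the reportable unit count is 17, meeting the 17 threshold. (n) is not engaged (the coverage ratio is 51%, not less than 48%), so (m) stands. Exception (c) does not apply.
Exception (d) fails — the employer operates from multiple sites.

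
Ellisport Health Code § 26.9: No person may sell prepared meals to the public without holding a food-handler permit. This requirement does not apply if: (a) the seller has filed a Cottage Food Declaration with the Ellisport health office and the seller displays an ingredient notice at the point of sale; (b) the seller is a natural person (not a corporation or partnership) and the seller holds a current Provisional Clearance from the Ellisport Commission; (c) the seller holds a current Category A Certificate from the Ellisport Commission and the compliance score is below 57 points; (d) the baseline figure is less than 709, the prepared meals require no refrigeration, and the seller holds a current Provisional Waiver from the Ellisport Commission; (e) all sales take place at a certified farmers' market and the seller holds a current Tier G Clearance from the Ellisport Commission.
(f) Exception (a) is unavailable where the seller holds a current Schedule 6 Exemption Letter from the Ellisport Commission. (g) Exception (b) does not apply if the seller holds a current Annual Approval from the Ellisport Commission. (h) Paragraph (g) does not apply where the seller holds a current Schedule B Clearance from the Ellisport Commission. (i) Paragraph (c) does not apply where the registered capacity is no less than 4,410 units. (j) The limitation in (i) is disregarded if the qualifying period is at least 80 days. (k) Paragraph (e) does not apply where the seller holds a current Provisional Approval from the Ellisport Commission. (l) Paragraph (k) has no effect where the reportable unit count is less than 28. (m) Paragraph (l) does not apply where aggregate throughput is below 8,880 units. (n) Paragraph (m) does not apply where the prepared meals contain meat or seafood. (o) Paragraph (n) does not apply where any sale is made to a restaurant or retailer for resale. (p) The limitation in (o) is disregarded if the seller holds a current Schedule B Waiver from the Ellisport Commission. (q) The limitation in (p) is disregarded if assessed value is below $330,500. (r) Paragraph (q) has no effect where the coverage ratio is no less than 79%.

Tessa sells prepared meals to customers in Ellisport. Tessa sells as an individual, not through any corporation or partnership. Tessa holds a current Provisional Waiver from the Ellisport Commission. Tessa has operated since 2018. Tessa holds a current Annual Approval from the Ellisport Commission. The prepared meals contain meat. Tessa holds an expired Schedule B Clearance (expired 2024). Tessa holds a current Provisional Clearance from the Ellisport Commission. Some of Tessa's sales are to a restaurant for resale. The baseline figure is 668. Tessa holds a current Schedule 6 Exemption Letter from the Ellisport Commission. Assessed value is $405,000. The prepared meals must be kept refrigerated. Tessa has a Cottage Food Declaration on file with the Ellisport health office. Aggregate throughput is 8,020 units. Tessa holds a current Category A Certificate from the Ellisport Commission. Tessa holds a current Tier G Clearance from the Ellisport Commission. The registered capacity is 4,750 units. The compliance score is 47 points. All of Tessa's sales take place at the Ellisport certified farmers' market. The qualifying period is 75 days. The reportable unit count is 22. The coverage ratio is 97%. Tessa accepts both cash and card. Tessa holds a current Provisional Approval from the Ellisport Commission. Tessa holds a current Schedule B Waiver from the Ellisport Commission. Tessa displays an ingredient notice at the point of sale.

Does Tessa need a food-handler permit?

No — exception (e) applies; Tessa is not required to hold a food-handler permit.

Exception (a) is satisfied on its face — a Cottage Food Declaration is on file; an ingredient notice is displayed. However, paragraph (f) must be considered: (f) operates against (a): a current Schedule 6 Exemption Letter is held. Exception (a) does not apply.
Exception (b)'s conditions are all satisfied: the seller is a natural person; a current Provisional Clearance is held. However, paragraphs (g)–(h) must be considered: (g) is triggered — a current Annual Approval is held. (h) is not engaged (the Schedule B Clearance is not current), so (g) stands. (b) is therefore removed.
Exception (c) is satisfied on its face — a current Category A Certificate is held; the compliance score is 47 points, below the 57 points limit. But: (i) is engaged — the registered capacity is 4,750 units, meeting the 4,410 units threshold. (j) is inapplicable (the qualifying period is 75 days, short of 80 days), so (i) stands. (c) is therefore removed.
Exception (d) requires that the prepared meals require no refrigeration; but the prepared meals require refrigeration, so (d) is unavailable.
Exception (e)'s conditions are all satisfied: all sales are at a certified farmers' market; a current Tier G Clearance is held. Considering the limiting provisions: (k) would limit (e) — a current Provisional Approval is held — but (l) sets (k) aside: (l) operates against (k): the reportable unit count is 22, less than the 28 limit. (m) operates (aggregate throughput is 8,020 units, below the 8,880 units limit), but is set aside by (n): (n) operates against (m): the prepared meals contain meat. (o) would limit (n) — some sales are to a restaurant for resale — but (p) sets (o) aside: (p) operates — a current Schedule B Waiver is held. (q), which would lift (p), is not triggered — assessed value is $405,000, not below $330,500. (e) remains available.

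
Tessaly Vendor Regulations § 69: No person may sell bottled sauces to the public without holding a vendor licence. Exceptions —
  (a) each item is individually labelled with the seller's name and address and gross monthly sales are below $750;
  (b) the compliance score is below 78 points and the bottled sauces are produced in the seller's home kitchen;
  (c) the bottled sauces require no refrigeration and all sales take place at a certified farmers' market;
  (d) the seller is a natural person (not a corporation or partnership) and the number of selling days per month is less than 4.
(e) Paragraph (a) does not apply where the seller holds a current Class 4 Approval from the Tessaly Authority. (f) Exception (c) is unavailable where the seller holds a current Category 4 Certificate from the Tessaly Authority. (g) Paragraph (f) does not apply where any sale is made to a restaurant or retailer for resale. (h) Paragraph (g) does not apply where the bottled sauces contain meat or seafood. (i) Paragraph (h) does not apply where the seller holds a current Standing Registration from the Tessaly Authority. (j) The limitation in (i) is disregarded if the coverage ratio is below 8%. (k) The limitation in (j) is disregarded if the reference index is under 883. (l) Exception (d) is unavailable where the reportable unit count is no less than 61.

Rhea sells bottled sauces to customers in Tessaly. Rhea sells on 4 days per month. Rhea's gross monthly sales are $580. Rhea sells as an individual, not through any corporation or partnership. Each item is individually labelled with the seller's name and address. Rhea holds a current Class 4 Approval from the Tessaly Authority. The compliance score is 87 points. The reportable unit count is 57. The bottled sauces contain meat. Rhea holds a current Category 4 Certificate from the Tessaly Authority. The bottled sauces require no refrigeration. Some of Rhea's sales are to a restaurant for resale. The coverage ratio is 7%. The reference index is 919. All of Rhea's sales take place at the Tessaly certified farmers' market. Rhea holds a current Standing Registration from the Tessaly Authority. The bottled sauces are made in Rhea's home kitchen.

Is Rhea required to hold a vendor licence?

Exception (a) is satisfied on its face — items are individually labelled; gross monthly sales are $580, below the $750 limit. Turning to paragraph (e): (e) operates against (a): a current Class 4 Approval is held. (a) is therefore removed.
Exception (b) fails — the compliance score is 87 points, not below 78 points.
Exception (c)'s conditions are all satisfied: the bottled sauces are shelf-stable; all sales are at a certified farmers' market. However, paragraphs (f)–(k) must be considered: (f) operates against (c): a current Category 4 Certificate is held. (g) would limit (f) — some sales are to a restaurant for resale — but (h) sets (g) aside: (h) is engaged — the bottled sauces contain meat. (i) would limit (h) — a current Standing Registration is held — but (j) sets (i) aside: (j) operates against (i): the coverage ratio is 7%, below the 8% limit. (k), which would lift (j), is not engaged — the reference index is 919, not under 883. (c) is therefore removed.
Exception (d) fails — the number of selling days per month is 4, not less than 4.
No exception displaces § 69.

Yes — Rhea must hold a vendor licence.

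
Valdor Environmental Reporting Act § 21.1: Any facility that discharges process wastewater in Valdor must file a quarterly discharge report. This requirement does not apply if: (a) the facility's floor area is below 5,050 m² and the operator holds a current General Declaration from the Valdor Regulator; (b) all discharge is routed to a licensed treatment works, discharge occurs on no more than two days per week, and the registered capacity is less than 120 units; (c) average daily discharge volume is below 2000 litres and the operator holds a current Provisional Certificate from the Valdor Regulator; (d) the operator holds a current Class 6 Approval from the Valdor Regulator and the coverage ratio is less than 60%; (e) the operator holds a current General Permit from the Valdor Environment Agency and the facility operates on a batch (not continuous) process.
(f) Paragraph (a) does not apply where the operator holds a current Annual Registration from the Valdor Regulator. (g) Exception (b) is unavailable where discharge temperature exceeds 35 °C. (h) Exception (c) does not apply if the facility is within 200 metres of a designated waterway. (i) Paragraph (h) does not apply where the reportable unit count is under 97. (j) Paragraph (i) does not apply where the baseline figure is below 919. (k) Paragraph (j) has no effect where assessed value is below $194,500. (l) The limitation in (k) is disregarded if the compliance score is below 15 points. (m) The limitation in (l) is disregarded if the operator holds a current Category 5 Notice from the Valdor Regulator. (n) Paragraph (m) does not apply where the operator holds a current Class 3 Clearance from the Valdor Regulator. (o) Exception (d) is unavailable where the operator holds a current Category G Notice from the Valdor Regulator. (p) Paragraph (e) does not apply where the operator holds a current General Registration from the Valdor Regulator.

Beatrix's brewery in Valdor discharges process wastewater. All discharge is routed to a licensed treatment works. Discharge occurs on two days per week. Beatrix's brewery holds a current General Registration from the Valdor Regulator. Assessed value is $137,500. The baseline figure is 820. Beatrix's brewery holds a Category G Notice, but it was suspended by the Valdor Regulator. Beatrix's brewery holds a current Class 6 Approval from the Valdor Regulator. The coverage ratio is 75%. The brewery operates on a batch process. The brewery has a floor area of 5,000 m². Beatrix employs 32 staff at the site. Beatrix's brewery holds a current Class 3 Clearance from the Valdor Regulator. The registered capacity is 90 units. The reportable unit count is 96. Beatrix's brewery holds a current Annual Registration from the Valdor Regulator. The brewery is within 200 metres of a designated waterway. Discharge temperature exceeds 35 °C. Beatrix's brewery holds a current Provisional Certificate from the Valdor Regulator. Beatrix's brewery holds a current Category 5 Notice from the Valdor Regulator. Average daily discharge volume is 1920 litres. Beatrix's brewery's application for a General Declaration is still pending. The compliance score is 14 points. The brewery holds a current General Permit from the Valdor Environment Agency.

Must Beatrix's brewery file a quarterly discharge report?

Exception (a) does not apply: the General Declaration is not current.
Exception (b): discharge is routed to a licensed treatment works; discharge occurs on no more than two days per week; the registered capacity is 90 units, less than the 120 units limit — every condition holds. But applying paragraph (g): (g) operates against (b): discharge temperature exceeds 35 °C. So (b) is unavailable.
Exception (c): average daily discharge volume is 1920 litres, below the 2000 litres limit; a current Provisional Certificate is held — every condition holds. But applying paragraphs (h)–(n): (h) operates against (c): the brewery is within 200 m of a designated waterway. (i) operates (the reportable unit count is 96, under the 97 limit), but is itself disapplied by (j): (j) is triggered — the baseline figure is 820, below the 919 limit. (k) is triggered (assessed value is $137,500, below the $194,500 limit), but is itself disapplied by (l): (l) is triggered — the compliance score is 14 points, below the 15 points limit. (m) applies (a current Category 5 Notice is held), but is itself disapplied by (n): (n) operates against (m): a current Class 3 Clearance is held. So (c) is unavailable.
Exception (d) requires that the coverage ratio is less than 60%; but the coverage ratio is 75%, not less than 60%, so (d) is unavailable.
Exception (e): a current General Permit is held; the facility operates on a batch process — every condition holds. Turning to paragraph (p): (p) operates against (e): a current General Registration is held. So (e) is unavailable.
No exception is made out. Beatrix's brewery falls within the general rule.

Yes — Beatrix's brewery must file a quarterly discharge report.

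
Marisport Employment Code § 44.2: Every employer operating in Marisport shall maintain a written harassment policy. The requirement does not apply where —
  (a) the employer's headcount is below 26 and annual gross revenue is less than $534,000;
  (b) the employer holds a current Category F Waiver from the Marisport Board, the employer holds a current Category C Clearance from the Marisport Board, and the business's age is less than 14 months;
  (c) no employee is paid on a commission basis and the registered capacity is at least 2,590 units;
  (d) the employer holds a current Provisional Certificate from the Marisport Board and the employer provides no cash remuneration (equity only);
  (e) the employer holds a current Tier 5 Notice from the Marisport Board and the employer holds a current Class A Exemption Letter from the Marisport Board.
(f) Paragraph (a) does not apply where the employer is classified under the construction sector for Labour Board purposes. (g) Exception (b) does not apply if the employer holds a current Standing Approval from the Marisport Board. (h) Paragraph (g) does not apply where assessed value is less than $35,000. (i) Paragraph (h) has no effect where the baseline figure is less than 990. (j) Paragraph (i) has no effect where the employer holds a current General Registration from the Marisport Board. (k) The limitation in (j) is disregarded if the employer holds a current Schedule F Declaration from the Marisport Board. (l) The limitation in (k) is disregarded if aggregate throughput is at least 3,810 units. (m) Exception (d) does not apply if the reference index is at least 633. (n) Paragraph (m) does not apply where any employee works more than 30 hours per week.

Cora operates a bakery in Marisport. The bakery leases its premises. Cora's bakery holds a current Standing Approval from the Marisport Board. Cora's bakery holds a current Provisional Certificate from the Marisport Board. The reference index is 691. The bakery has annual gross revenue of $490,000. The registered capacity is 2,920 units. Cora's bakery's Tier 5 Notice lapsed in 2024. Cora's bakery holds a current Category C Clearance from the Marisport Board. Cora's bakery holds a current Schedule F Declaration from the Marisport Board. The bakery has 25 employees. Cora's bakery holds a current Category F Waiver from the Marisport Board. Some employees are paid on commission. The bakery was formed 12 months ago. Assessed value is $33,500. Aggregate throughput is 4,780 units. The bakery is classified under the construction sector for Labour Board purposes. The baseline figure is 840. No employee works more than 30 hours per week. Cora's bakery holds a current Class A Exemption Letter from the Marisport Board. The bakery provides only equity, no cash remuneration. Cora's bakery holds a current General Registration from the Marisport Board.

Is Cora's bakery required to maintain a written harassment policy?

No — exception (b) applies; Cora's bakery is not required to maintain a written harassment policy.

All of (a)'s requirements are met (the employer's headcount is 25, below the 26 limit; annual gross revenue is $490,000, less than the $534,000 limit). But: (f) operates against (a): the bakery is classified under the construction sector. So (a) is unavailable.
Exception (b)'s conditions are all satisfied: a current Category F Waiver is held; a current Category C Clearance is held; the business's age is 12 months, less than the 14 months limit. Considering the limiting provisions: (g) would limit (b) — a current Standing Approval is held — but (h) sets (g) aside: (h) operates against (g): assessed value is $33,500, less than the $35,000 limit. (i) is triggered (the baseline figure is 840, less than the 990 limit), but yields to (j): (j) operates against (i): a current General Registration is held. (k) would limit (j) — a current Schedule F Declaration is held — but (l) sets (k) aside: (l) operates against (k): aggregate throughput is 4,780 units, meeting the 3,810 units threshold. Exception (b) stands.
Exception (c) fails — some employees are paid on commission.
Exception (d)'s conditions are all satisfied: a current Provisional Certificate is held; remuneration is equity-only. But applying paragraphs (m)–(n): (m) is engaged — the reference index is 691, meeting the 633 threshold. (n) is not engaged (no employee exceeds 30 hours/week), so (m) stands. So (d) is unavailable.
Exception (e) requires that the employer holds a current Tier 5 Notice from the Marisport Board; but no current Tier 5 Notice is held, so (e) is unavailable.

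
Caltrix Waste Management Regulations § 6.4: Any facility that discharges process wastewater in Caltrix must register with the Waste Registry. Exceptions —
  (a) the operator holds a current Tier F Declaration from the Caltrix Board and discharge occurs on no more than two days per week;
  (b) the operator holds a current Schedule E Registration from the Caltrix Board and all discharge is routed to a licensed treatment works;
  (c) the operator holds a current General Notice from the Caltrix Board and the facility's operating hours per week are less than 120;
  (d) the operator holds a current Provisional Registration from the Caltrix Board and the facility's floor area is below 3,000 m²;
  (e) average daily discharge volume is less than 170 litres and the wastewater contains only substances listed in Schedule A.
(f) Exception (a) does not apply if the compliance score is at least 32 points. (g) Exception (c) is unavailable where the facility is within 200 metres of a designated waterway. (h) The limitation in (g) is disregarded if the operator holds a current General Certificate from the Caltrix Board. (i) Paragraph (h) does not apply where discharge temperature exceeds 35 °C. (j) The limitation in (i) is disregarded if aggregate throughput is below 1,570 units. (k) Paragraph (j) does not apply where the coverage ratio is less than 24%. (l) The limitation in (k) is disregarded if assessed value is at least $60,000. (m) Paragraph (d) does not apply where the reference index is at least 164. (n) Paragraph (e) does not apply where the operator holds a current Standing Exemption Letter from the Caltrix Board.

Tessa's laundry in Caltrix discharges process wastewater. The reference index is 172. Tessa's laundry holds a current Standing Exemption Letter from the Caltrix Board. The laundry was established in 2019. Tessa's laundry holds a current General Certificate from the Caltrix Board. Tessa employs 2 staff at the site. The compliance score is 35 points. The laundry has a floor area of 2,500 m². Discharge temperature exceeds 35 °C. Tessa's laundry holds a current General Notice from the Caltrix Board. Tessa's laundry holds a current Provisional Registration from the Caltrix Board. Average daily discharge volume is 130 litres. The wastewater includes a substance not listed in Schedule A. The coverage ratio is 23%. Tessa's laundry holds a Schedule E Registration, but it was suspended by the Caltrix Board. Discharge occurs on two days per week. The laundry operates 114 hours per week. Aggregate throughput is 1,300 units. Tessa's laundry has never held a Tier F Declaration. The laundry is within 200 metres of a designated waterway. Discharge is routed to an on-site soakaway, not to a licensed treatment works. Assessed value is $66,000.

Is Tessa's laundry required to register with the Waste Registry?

Exception (a) requires that the operator holds a current Tier F Declaration from the Caltrix Board; but no current Tier F Declaration is held, so (a) is unavailable.
Exception (b) requires that the operator holds a current Schedule E Registration from the Caltrix Board; but no current Schedule E Registration is held, so (b) is unavailable.
Exception (c)'s conditions are all satisfied: a current General Notice is held; the facility's operating hours per week are 114, less than the 120 limit. Under paragraphs (g)–(l): (g) would limit (c) — the laundry is within 200 m of a designated waterway — but (h) sets (g) aside: (h) applies — a current General Certificate is held. (i) is engaged (discharge temperature exceeds 35 °C), but is displaced by (j): (j) is engaged — aggregate throughput is 1,300 units, below the 1,570 units limit. (k) operates (the coverage ratio is 23%, less than the 24% limit), but is set aside by (l): (l) operates against (k): assessed value is $66,000, meeting the $60,000 threshold. So (c) applies.
Exception (d)'s conditions are all satisfied: a current Provisional Registration is held; the facility's floor area is 2,500 m², below the 3,000 m² limit. Turning to paragraph (m): (m) operates against (d): the reference index is 172, meeting the 164 threshold. (d) is therefore removed.
Exception (e) does not apply: the wastewater includes a non-Schedule-A substance.

No — exception (c) applies; Tessa's laundry is not required to register with the Waste Registry.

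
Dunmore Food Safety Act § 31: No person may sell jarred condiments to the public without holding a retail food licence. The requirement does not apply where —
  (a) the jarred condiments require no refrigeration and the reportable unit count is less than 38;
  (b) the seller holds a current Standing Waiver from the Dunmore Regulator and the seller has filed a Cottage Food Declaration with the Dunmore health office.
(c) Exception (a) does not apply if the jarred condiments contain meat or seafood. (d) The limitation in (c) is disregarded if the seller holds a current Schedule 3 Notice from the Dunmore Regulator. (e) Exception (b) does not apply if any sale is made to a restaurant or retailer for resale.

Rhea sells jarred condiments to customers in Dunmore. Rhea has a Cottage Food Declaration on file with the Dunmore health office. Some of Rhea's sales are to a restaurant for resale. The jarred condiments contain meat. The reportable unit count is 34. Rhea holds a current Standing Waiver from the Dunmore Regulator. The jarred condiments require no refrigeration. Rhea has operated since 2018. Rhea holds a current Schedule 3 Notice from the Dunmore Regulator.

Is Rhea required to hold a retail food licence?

No — exception (a) applies; Rhea is not required to hold a retail food licence.

Exception (a): the jarred condiments are shelf-stable; the reportable unit count is 34, less than the 38 limit — every condition holds. Applying paragraphs (c)–(d): (c) applies (the jarred condiments contain meat), but yields to (d): (d) is engaged — a current Schedule 3 Notice is held. So (a) applies.
Exception (b): a current Standing Waiver is held; a Cottage Food Declaration is on file — every condition holds. Turning to paragraph (e): (e) operates against (b): some sales are to a restaurant for resale. So (b) is unavailable.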